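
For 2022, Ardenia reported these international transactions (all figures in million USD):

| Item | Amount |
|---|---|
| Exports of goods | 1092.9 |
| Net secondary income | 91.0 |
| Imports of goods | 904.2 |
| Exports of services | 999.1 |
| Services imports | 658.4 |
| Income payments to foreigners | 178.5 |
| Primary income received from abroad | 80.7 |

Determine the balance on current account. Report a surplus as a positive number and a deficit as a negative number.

Goods balance = 1092.9 - 904.2 = 188.7
Services balance = 999.1 - 658.4 = 340.7
Trade balance (goods + services) = 188.7 + 340.7 = 529.4
Net primary income = 80.7 - 178.5 = -97.8
Net secondary income = 91.0
Current account = 529.4 + (-97.8) + 91.0 = 522.6

522.6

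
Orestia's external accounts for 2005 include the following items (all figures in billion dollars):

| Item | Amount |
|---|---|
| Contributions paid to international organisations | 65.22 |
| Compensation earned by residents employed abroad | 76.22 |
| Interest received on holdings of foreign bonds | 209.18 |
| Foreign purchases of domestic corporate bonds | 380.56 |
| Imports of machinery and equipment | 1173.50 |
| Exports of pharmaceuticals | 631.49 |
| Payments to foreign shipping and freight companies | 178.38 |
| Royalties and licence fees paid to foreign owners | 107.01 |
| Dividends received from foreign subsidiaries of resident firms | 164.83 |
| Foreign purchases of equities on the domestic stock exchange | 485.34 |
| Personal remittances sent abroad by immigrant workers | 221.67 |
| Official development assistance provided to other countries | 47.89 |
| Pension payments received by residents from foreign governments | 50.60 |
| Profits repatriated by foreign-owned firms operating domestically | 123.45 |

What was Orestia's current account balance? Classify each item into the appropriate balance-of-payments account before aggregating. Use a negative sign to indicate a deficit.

Goods: 631.49 - 1173.50 = -542.01
Services: -178.38 - 107.01 = -285.39
Primary income: 76.22 + 209.18 + 164.83 - 123.45 = 326.78
Secondary income: -221.67 - 47.89 + 50.60 - 65.22 = -284.18
Current account = (-542.01) + (-285.39) + 326.78 + (-284.18) = -784.80
(Excluded from the current account — financial account: foreign purchases of domestic corporate bonds 380.56, foreign purchases of equities on the domestic stock exchange 485.34.)

-784.80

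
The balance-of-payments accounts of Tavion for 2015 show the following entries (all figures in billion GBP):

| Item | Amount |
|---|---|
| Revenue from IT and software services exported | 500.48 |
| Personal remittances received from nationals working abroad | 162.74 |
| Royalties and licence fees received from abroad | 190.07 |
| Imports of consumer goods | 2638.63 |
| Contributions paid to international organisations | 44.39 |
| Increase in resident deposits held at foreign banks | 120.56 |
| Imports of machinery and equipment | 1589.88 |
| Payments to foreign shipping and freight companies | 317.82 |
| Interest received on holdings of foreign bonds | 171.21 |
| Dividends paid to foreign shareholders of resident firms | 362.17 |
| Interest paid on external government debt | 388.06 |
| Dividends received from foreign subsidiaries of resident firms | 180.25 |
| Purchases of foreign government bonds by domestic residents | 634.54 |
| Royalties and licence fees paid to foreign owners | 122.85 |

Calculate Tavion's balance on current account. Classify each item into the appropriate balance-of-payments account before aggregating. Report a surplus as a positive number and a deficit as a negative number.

Goods: -2638.63 - 1589.88 = -4228.51
Services: 500.48 + 190.07 - 122.85 - 317.82 = 249.88
Primary income: 180.25 - 388.06 - 362.17 + 171.21 = -398.77
Secondary income: -44.39 + 162.74 = 118.35
Current account = (-4228.51) + 249.88 + (-398.77) + 118.35 = -4259.05
(Excluded from the current account — financial account: increase in resident deposits held at foreign banks 120.56, purchases of foreign government bonds by domestic residents 634.54.)

-4259.05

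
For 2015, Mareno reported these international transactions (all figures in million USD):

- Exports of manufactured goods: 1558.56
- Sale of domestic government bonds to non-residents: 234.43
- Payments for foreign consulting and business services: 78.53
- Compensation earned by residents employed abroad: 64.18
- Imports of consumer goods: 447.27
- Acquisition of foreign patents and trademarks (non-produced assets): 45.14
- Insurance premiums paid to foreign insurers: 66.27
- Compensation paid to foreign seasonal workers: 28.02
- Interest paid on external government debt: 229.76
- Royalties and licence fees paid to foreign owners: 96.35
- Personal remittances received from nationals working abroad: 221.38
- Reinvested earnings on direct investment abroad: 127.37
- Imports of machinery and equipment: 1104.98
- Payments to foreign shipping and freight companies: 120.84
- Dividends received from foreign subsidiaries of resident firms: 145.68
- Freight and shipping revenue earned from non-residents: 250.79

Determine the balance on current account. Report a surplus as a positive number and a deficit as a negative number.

195.94

Goods: -447.27 + 1558.56 - 1104.98 = 6.31
Services: 250.79 - 66.27 - 96.35 - 78.53 - 120.84 = -111.20
Primary income: 127.37 - 229.76 - 28.02 + 64.18 + 145.68 = 79.45
Secondary income: 221.38
Current account = 6.31 + (-111.20) + 79.45 + 221.38 = 195.94
(Excluded from the current account — financial account: sale of domestic government bonds to non-residents 234.43; capital account: acquisition of foreign patents and trademarks (non-produced assets) 45.14.)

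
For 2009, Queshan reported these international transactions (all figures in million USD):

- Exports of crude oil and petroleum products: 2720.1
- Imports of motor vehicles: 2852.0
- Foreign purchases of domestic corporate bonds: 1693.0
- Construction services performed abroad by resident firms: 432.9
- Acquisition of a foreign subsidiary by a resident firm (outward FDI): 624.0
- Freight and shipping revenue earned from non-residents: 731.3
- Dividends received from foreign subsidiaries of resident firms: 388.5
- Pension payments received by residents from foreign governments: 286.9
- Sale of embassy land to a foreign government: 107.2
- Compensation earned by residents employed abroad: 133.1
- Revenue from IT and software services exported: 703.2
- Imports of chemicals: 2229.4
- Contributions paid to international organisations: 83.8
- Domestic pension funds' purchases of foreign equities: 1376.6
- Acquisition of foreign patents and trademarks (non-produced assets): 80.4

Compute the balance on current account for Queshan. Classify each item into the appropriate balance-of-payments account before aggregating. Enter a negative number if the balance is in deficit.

Goods: -2229.4 - 2852.0 + 2720.1 = -2361.3
Services: 432.9 + 703.2 + 731.3 = 1867.4
Primary income: 133.1 + 388.5 = 521.6
Secondary income: 286.9 - 83.8 = 203.1
Current account = (-2361.3) + 1867.4 + 521.6 + 203.1 = 230.8
(Excluded from the current account — financial account: foreign purchases of domestic corporate bonds 1693.0, acquisition of a foreign subsidiary by a resident firm (outward FDI) 624.0, domestic pension funds' purchases of foreign equities 1376.6; capital account: sale of embassy land to a foreign government 107.2, acquisition of foreign patents and trademarks (non-produced assets) 80.4.)

230.8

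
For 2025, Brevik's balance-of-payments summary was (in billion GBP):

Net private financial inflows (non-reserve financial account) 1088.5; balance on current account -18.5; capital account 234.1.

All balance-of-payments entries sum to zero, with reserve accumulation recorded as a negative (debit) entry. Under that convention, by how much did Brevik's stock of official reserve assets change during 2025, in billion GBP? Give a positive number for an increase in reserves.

Official reserve transactions balance = -((-18.5) + 234.1 + 1088.5) = -1304.1
An accumulation of reserves is recorded as a debit (negative entry), so the change in the stock of reserves is the negative of that balance.
Change in official reserves = -(-1304.1) = 1304.1

1304.1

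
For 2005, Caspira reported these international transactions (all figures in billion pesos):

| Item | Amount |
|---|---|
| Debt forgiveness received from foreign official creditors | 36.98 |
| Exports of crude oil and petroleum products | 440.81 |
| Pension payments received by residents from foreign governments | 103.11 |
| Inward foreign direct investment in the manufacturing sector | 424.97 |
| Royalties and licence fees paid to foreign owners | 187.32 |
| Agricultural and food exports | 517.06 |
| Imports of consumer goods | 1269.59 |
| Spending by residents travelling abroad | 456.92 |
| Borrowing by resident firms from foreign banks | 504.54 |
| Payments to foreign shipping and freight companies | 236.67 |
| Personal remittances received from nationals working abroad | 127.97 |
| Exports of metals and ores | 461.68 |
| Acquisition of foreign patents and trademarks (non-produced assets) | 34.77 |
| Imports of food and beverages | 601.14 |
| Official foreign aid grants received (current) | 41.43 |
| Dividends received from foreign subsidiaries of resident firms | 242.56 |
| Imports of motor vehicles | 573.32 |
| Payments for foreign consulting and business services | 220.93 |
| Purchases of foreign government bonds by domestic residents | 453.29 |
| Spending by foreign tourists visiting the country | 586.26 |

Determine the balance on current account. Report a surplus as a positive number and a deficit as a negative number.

-1025.01

Goods: -601.14 + 517.06 - 573.32 + 440.81 - 1269.59 + 461.68 = -1024.50
Services: -456.92 + 586.26 - 236.67 - 187.32 - 220.93 = -515.58
Primary income: 242.56
Secondary income: 103.11 + 41.43 + 127.97 = 272.51
Current account = (-1024.50) + (-515.58) + 242.56 + 272.51 = -1025.01
(Excluded from the current account — capital account: debt forgiveness received from foreign official creditors 36.98, acquisition of foreign patents and trademarks (non-produced assets) 34.77; financial account: inward foreign direct investment in the manufacturing sector 424.97, borrowing by resident firms from foreign banks 504.54, purchases of foreign government bonds by domestic residents 453.29.)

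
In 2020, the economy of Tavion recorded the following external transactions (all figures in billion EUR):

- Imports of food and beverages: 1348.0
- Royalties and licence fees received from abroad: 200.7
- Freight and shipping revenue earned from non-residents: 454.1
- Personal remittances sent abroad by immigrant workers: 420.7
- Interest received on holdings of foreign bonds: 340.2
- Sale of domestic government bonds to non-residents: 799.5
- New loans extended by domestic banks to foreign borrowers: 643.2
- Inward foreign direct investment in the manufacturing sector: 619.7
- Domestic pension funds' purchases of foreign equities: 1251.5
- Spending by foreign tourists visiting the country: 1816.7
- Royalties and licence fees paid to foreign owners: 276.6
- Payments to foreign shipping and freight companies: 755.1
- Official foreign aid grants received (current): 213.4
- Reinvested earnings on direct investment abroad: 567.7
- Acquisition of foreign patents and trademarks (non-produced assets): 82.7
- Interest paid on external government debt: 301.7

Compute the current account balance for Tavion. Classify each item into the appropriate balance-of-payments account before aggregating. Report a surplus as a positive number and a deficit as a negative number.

Goods: -1348.0
Services: -276.6 + 200.7 - 755.1 + 454.1 + 1816.7 = 1439.8
Primary income: -301.7 + 567.7 + 340.2 = 606.2
Secondary income: 213.4 - 420.7 = -207.3
Current account = (-1348.0) + 1439.8 + 606.2 + (-207.3) = 490.7
(Excluded from the current account — financial account: sale of domestic government bonds to non-residents 799.5, new loans extended by domestic banks to foreign borrowers 643.2, inward foreign direct investment in the manufacturing sector 619.7, domestic pension funds' purchases of foreign equities 1251.5; capital account: acquisition of foreign patents and trademarks (non-produced assets) 82.7.)

490.7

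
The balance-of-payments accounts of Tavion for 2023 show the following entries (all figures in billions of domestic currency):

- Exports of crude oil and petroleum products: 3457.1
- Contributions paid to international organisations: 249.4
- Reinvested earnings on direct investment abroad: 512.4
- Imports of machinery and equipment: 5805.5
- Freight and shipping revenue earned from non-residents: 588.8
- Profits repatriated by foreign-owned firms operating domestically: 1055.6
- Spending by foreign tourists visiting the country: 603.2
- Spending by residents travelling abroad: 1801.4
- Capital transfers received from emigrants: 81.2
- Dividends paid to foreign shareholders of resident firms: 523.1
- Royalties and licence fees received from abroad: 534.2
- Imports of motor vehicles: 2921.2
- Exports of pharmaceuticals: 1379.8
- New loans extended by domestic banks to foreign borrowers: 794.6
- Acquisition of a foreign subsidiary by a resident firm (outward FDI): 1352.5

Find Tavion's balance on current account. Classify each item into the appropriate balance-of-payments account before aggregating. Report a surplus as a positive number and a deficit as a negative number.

-5280.7

Goods: -5805.5 - 2921.2 + 3457.1 + 1379.8 = -3889.8
Services: 588.8 + 603.2 - 1801.4 + 534.2 = -75.2
Primary income: -1055.6 - 523.1 + 512.4 = -1066.3
Secondary income: -249.4
Current account = (-3889.8) + (-75.2) + (-1066.3) + (-249.4) = -5280.7
(Excluded from the current account — capital account: capital transfers received from emigrants 81.2; financial account: new loans extended by domestic banks to foreign borrowers 794.6, acquisition of a foreign subsidiary by a resident firm (outward FDI) 1352.5.)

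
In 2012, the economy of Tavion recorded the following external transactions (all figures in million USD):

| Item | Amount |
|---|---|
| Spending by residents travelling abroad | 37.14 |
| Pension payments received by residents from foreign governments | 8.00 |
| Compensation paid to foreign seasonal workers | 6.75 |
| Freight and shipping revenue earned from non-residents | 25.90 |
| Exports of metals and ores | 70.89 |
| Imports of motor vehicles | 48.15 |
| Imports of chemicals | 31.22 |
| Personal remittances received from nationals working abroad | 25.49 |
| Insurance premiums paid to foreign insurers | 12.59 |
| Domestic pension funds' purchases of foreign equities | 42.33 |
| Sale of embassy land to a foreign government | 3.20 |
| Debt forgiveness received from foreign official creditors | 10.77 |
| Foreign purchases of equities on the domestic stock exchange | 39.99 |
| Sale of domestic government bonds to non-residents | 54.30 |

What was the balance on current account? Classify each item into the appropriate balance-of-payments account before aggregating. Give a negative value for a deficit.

Goods: 70.89 - 31.22 - 48.15 = -8.48
Services: 25.90 - 12.59 - 37.14 = -23.83
Primary income: -6.75
Secondary income: 25.49 + 8.00 = 33.49
Current account = (-8.48) + (-23.83) + (-6.75) + 33.49 = -5.57
(Excluded from the current account — financial account: domestic pension funds' purchases of foreign equities 42.33, foreign purchases of equities on the domestic stock exchange 39.99, sale of domestic government bonds to non-residents 54.30; capital account: sale of embassy land to a foreign government 3.20, debt forgiveness received from foreign official creditors 10.77.)

-5.57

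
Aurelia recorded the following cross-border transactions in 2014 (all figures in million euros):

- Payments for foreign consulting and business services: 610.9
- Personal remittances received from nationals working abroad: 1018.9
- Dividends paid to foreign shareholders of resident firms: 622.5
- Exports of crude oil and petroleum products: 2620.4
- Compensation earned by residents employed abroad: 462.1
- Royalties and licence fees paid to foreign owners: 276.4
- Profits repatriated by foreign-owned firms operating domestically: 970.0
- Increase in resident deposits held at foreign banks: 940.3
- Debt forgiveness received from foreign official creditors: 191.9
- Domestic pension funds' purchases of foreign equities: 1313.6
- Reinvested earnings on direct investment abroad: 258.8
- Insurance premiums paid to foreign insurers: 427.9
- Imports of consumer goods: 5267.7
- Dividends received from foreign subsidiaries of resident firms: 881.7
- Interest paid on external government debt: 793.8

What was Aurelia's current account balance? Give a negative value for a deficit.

Goods: -5267.7 + 2620.4 = -2647.3
Services: -427.9 - 276.4 - 610.9 = -1315.2
Primary income: 881.7 + 462.1 - 970.0 - 622.5 - 793.8 + 258.8 = -783.7
Secondary income: 1018.9
Current account = (-2647.3) + (-1315.2) + (-783.7) + 1018.9 = -3727.3
(Excluded from the current account — financial account: increase in resident deposits held at foreign banks 940.3, domestic pension funds' purchases of foreign equities 1313.6; capital account: debt forgiveness received from foreign official creditors 191.9.)

-3727.3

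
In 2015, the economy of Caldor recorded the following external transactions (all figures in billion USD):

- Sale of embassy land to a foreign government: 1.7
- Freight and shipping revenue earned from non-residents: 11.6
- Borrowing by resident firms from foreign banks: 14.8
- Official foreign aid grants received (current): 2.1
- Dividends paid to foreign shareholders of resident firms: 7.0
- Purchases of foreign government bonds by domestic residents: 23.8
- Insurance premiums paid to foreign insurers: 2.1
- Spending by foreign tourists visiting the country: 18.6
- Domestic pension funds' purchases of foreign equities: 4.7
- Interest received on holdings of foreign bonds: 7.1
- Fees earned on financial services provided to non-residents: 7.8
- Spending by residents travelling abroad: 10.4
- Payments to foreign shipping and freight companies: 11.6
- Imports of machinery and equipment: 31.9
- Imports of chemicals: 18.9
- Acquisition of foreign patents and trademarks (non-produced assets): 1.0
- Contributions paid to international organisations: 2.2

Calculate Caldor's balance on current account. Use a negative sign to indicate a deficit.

-36.9

Goods: -31.9 - 18.9 = -50.8
Services: -2.1 - 11.6 + 11.6 + 7.8 + 18.6 - 10.4 = 13.9
Primary income: 7.1 - 7.0 = 0.1
Secondary income: -2.2 + 2.1 = -0.1
Current account = (-50.8) + 13.9 + 0.1 + (-0.1) = -36.9
(Excluded from the current account — capital account: sale of embassy land to a foreign government 1.7, acquisition of foreign patents and trademarks (non-produced assets) 1.0; financial account: borrowing by resident firms from foreign banks 14.8, purchases of foreign government bonds by domestic residents 23.8, domestic pension funds' purchases of foreign equities 4.7.)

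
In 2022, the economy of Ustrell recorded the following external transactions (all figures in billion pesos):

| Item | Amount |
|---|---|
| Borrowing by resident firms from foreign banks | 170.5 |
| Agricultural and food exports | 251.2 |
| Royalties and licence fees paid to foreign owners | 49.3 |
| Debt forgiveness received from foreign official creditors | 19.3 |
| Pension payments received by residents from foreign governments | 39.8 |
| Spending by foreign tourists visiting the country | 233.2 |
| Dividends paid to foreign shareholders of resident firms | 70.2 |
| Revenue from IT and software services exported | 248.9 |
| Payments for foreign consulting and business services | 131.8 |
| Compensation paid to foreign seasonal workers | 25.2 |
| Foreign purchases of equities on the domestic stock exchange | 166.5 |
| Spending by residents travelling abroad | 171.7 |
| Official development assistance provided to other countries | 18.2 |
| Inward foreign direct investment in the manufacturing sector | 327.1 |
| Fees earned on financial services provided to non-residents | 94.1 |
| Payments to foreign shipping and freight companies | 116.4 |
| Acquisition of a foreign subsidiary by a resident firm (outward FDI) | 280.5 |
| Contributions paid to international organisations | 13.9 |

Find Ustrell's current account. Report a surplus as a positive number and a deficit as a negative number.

270.5

Goods: 251.2
Services: -116.4 + 94.1 - 171.7 - 131.8 - 49.3 + 248.9 + 233.2 = 107.0
Primary income: -70.2 - 25.2 = -95.4
Secondary income: -18.2 - 13.9 + 39.8 = 7.7
Current account = 251.2 + 107.0 + (-95.4) + 7.7 = 270.5
(Excluded from the current account — financial account: borrowing by resident firms from foreign banks 170.5, foreign purchases of equities on the domestic stock exchange 166.5, inward foreign direct investment in the manufacturing sector 327.1, acquisition of a foreign subsidiary by a resident firm (outward FDI) 280.5; capital account: debt forgiveness received from foreign official creditors 19.3.)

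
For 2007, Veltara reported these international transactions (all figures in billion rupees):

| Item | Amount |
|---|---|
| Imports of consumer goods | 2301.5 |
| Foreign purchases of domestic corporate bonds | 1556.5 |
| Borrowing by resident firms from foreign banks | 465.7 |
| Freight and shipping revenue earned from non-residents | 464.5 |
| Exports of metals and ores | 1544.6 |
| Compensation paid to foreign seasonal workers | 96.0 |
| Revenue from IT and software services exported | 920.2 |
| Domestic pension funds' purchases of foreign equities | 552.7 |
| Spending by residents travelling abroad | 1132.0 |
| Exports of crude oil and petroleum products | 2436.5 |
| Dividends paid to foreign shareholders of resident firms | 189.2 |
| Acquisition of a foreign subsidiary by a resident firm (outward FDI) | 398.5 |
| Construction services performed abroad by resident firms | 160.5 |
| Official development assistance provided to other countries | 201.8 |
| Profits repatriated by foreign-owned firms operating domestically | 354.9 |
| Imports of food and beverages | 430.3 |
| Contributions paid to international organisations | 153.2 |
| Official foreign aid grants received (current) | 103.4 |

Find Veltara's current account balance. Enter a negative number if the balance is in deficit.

770.8

Goods: -430.3 + 2436.5 - 2301.5 + 1544.6 = 1249.3
Services: -1132.0 + 464.5 + 160.5 + 920.2 = 413.2
Primary income: -96.0 - 354.9 - 189.2 = -640.1
Secondary income: 103.4 - 153.2 - 201.8 = -251.6
Current account = 1249.3 + 413.2 + (-640.1) + (-251.6) = 770.8
(Excluded from the current account — financial account: foreign purchases of domestic corporate bonds 1556.5, borrowing by resident firms from foreign banks 465.7, domestic pension funds' purchases of foreign equities 552.7, acquisition of a foreign subsidiary by a resident firm (outward FDI) 398.5.)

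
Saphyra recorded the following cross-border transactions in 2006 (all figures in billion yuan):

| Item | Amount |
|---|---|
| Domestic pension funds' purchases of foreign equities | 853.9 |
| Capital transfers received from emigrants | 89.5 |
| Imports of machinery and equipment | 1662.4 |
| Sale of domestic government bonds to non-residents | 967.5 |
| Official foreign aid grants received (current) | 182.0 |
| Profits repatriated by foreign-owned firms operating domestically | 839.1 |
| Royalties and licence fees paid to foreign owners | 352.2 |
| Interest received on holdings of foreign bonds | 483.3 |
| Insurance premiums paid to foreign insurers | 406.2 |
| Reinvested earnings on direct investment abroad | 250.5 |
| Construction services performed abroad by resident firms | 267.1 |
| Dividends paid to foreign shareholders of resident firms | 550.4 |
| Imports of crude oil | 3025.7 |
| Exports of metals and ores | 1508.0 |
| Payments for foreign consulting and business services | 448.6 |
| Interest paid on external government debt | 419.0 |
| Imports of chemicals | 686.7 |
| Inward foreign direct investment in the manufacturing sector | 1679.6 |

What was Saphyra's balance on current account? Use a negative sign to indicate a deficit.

Goods: -3025.7 + 1508.0 - 686.7 - 1662.4 = -3866.8
Services: 267.1 - 448.6 - 406.2 - 352.2 = -939.9
Primary income: 250.5 - 550.4 - 839.1 - 419.0 + 483.3 = -1074.7
Secondary income: 182.0
Current account = (-3866.8) + (-939.9) + (-1074.7) + 182.0 = -5699.4
(Excluded from the current account — financial account: domestic pension funds' purchases of foreign equities 853.9, sale of domestic government bonds to non-residents 967.5, inward foreign direct investment in the manufacturing sector 1679.6; capital account: capital transfers received from emigrants 89.5.)

-5699.4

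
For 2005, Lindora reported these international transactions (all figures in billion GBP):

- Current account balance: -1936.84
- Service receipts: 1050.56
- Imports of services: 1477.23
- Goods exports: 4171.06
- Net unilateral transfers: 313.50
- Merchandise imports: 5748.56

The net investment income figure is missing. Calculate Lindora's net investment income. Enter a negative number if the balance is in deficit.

-246.17

Current account = goods balance + services balance + net primary income + net secondary income
Sum of the known components = -1690.67
Net investment income = CA - (known components) = -1936.84 - (-1690.67) = -246.17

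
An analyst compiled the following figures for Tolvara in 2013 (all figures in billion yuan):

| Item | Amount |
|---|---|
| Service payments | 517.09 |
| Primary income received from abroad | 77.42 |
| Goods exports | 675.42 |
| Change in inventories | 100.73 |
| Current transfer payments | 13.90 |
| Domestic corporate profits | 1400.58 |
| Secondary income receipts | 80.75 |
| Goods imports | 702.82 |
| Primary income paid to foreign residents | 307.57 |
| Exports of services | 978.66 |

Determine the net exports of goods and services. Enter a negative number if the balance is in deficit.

Goods balance = 675.42 - 702.82 = -27.40
Services balance = 978.66 - 517.09 = 461.57
Trade balance (goods + services) = -27.40 + 461.57 = 434.17

434.17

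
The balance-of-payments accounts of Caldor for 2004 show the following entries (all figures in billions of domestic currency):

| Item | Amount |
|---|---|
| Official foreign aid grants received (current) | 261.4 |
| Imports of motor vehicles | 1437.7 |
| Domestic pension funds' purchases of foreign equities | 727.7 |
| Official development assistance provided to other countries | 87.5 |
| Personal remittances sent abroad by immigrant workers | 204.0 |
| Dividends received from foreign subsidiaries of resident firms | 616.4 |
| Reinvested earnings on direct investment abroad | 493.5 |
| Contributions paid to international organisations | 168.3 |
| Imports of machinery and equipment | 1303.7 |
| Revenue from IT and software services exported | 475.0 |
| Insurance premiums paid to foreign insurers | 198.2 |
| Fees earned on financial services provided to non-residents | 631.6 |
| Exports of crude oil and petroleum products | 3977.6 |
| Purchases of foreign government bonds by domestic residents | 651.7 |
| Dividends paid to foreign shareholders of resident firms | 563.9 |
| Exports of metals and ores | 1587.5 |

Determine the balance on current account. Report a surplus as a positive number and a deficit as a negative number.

Goods: 1587.5 - 1303.7 - 1437.7 + 3977.6 = 2823.7
Services: 475.0 - 198.2 + 631.6 = 908.4
Primary income: 493.5 - 563.9 + 616.4 = 546.0
Secondary income: -87.5 - 204.0 - 168.3 + 261.4 = -198.4
Current account = 2823.7 + 908.4 + 546.0 + (-198.4) = 4079.7
(Excluded from the current account — financial account: domestic pension funds' purchases of foreign equities 727.7, purchases of foreign government bonds by domestic residents 651.7.)

4079.7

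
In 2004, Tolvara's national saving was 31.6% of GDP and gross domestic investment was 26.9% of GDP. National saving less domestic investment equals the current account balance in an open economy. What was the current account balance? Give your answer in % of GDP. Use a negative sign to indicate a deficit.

4.7

CA = S - I = 31.6 - 26.9 = 4.7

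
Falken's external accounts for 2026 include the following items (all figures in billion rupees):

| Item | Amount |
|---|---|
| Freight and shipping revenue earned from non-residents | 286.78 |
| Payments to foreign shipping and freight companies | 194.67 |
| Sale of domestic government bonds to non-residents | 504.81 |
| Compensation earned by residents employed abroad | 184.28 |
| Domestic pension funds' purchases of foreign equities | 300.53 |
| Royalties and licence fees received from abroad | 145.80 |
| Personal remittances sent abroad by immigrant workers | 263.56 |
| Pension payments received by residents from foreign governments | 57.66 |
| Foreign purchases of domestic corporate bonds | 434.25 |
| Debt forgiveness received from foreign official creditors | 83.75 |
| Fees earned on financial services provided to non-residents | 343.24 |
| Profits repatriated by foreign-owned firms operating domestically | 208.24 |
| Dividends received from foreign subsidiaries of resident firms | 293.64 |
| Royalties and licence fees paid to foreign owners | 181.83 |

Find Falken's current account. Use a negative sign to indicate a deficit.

463.10

Services: -194.67 + 145.80 + 343.24 + 286.78 - 181.83 = 399.32
Primary income: -208.24 + 293.64 + 184.28 = 269.68
Secondary income: -263.56 + 57.66 = -205.90
Current account = 399.32 + 269.68 + (-205.90) = 463.10
(Excluded from the current account — financial account: sale of domestic government bonds to non-residents 504.81, domestic pension funds' purchases of foreign equities 300.53, foreign purchases of domestic corporate bonds 434.25; capital account: debt forgiveness received from foreign official creditors 83.75.)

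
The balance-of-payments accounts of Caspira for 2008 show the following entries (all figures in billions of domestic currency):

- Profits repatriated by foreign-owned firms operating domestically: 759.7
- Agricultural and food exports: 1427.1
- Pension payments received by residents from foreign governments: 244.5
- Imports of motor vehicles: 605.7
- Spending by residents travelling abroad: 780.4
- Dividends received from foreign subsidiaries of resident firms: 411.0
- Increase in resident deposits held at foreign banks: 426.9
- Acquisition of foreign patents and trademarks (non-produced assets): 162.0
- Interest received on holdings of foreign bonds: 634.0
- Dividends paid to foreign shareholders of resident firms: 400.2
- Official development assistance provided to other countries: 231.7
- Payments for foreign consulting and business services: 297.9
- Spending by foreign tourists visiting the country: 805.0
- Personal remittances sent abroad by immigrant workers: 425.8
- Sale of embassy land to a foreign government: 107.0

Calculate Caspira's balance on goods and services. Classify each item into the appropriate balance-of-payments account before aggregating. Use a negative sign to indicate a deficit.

Goods: -605.7 + 1427.1 = 821.4
Services: -297.9 - 780.4 + 805.0 = -273.3
Trade balance = 821.4 + (-273.3) = 548.1
(Excluded from the trade balance — primary income: profits repatriated by foreign-owned firms operating domestically 759.7, dividends received from foreign subsidiaries of resident firms 411.0, interest received on holdings of foreign bonds 634.0, dividends paid to foreign shareholders of resident firms 400.2; secondary income: pension payments received by residents from foreign governments 244.5, official development assistance provided to other countries 231.7, personal remittances sent abroad by immigrant workers 425.8; financial account: increase in resident deposits held at foreign banks 426.9; capital account: acquisition of foreign patents and trademarks (non-produced assets) 162.0, sale of embassy land to a foreign government 107.0.)

548.1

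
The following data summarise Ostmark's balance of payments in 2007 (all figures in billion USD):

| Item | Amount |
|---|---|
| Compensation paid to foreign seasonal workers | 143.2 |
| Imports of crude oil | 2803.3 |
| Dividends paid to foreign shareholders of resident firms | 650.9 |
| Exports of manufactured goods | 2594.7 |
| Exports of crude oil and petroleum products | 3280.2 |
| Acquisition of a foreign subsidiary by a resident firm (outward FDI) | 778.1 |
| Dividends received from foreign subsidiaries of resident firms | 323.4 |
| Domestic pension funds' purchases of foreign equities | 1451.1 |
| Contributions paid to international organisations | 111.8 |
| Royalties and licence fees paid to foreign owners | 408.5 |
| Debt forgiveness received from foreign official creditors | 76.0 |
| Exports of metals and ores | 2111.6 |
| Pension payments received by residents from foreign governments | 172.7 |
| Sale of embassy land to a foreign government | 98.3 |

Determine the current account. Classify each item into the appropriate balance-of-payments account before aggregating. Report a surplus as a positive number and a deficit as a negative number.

4364.9

Goods: 3280.2 - 2803.3 + 2594.7 + 2111.6 = 5183.2
Services: -408.5
Primary income: 323.4 - 143.2 - 650.9 = -470.7
Secondary income: -111.8 + 172.7 = 60.9
Current account = 5183.2 + (-408.5) + (-470.7) + 60.9 = 4364.9
(Excluded from the current account — financial account: acquisition of a foreign subsidiary by a resident firm (outward FDI) 778.1, domestic pension funds' purchases of foreign equities 1451.1; capital account: debt forgiveness received from foreign official creditors 76.0, sale of embassy land to a foreign government 98.3.)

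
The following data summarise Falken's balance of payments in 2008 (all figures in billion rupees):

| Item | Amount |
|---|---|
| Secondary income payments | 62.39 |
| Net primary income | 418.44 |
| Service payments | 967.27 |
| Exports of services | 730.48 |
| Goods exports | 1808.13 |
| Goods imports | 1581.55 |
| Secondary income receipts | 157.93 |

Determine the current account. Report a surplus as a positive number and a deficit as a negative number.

503.77

Goods balance = 1808.13 - 1581.55 = 226.58
Services balance = 730.48 - 967.27 = -236.79
Trade balance (goods + services) = 226.58 + (-236.79) = -10.21
Net primary income = 418.44
Net secondary income = 157.93 - 62.39 = 95.54
Current account = -10.21 + 418.44 + 95.54 = 503.77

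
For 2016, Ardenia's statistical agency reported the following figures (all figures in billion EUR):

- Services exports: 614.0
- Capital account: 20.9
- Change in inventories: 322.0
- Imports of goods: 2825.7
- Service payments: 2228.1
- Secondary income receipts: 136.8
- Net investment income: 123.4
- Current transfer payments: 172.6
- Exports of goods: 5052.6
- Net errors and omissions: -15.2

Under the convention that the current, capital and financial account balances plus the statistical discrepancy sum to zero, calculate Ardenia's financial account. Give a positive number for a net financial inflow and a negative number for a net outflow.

-706.1

Goods balance = 5052.6 - 2825.7 = 2226.9
Services balance = 614.0 - 2228.1 = -1614.1
Trade balance (goods + services) = 2226.9 + (-1614.1) = 612.8
Net primary income = 123.4
Net secondary income = 136.8 - 172.6 = -35.8
Current account = 612.8 + 123.4 + (-35.8) = 700.4
Financial account = -(700.4 + 20.9 + (-15.2)) = -706.1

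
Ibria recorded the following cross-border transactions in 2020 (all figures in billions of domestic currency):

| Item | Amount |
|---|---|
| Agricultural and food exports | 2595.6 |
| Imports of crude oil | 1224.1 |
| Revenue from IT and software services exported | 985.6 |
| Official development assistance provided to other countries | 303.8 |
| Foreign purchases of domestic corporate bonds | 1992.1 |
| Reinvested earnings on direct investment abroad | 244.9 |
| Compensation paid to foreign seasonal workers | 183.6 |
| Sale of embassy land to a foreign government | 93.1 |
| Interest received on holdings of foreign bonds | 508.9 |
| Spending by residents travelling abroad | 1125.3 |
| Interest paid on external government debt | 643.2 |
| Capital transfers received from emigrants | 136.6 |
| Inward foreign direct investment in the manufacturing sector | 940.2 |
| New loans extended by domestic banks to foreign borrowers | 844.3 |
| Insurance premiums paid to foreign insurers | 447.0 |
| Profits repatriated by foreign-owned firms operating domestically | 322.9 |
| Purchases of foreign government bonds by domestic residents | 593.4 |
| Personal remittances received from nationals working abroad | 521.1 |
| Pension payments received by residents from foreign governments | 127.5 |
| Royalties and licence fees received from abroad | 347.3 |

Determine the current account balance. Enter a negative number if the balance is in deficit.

1081.0

Goods: -1224.1 + 2595.6 = 1371.5
Services: -1125.3 - 447.0 + 985.6 + 347.3 = -239.4
Primary income: 244.9 - 643.2 - 183.6 - 322.9 + 508.9 = -395.9
Secondary income: -303.8 + 127.5 + 521.1 = 344.8
Current account = 1371.5 + (-239.4) + (-395.9) + 344.8 = 1081.0
(Excluded from the current account — financial account: foreign purchases of domestic corporate bonds 1992.1, inward foreign direct investment in the manufacturing sector 940.2, new loans extended by domestic banks to foreign borrowers 844.3, purchases of foreign government bonds by domestic residents 593.4; capital account: sale of embassy land to a foreign government 93.1, capital transfers received from emigrants 136.6.)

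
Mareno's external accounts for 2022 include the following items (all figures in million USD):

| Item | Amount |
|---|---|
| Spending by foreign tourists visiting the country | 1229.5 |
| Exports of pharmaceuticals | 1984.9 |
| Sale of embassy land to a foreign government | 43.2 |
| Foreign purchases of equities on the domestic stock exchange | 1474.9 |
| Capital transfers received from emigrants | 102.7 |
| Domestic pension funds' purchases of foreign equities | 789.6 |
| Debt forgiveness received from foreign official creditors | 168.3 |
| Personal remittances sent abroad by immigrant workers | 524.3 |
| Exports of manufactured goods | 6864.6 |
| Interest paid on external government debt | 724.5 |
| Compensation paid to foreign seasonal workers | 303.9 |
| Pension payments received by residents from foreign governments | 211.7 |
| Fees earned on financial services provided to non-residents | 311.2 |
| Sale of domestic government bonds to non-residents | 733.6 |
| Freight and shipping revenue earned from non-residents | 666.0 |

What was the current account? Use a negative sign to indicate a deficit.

9715.2

Goods: 1984.9 + 6864.6 = 8849.5
Services: 666.0 + 311.2 + 1229.5 = 2206.7
Primary income: -724.5 - 303.9 = -1028.4
Secondary income: -524.3 + 211.7 = -312.6
Current account = 8849.5 + 2206.7 + (-1028.4) + (-312.6) = 9715.2
(Excluded from the current account — capital account: sale of embassy land to a foreign government 43.2, capital transfers received from emigrants 102.7, debt forgiveness received from foreign official creditors 168.3; financial account: foreign purchases of equities on the domestic stock exchange 1474.9, domestic pension funds' purchases of foreign equities 789.6, sale of domestic government bonds to non-residents 733.6.)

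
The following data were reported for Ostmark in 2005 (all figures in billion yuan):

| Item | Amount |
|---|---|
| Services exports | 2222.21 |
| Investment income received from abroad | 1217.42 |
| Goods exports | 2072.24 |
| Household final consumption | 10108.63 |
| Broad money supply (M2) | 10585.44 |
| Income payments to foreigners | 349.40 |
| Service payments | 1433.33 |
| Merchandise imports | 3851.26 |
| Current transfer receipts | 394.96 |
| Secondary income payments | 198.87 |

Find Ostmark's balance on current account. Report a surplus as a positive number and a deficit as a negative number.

Goods balance = 2072.24 - 3851.26 = -1779.02
Services balance = 2222.21 - 1433.33 = 788.88
Trade balance (goods + services) = -1779.02 + 788.88 = -990.14
Net primary income = 1217.42 - 349.40 = 868.02
Net secondary income = 394.96 - 198.87 = 196.09
Current account = -990.14 + 868.02 + 196.09 = 73.97

73.97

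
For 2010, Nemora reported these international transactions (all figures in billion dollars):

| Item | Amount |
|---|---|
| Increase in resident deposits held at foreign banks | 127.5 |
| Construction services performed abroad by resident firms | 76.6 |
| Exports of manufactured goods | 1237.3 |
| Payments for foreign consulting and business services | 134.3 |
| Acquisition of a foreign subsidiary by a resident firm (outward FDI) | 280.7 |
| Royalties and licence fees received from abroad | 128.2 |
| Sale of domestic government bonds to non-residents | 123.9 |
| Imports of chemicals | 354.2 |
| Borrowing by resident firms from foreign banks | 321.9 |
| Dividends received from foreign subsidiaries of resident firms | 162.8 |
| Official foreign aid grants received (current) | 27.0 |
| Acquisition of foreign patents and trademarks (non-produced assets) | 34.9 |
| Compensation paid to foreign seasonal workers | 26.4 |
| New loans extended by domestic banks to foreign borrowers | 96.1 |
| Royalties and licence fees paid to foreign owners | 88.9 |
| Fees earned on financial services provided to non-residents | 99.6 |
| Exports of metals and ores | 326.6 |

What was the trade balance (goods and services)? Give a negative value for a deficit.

Goods: -354.2 + 326.6 + 1237.3 = 1209.7
Services: -134.3 + 76.6 - 88.9 + 128.2 + 99.6 = 81.2
Trade balance = 1209.7 + 81.2 = 1290.9
(Excluded from the trade balance — financial account: increase in resident deposits held at foreign banks 127.5, acquisition of a foreign subsidiary by a resident firm (outward FDI) 280.7, sale of domestic government bonds to non-residents 123.9, borrowing by resident firms from foreign banks 321.9, new loans extended by domestic banks to foreign borrowers 96.1; primary income: dividends received from foreign subsidiaries of resident firms 162.8, compensation paid to foreign seasonal workers 26.4; secondary income: official foreign aid grants received (current) 27.0; capital account: acquisition of foreign patents and trademarks (non-produced assets) 34.9.)

1290.9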